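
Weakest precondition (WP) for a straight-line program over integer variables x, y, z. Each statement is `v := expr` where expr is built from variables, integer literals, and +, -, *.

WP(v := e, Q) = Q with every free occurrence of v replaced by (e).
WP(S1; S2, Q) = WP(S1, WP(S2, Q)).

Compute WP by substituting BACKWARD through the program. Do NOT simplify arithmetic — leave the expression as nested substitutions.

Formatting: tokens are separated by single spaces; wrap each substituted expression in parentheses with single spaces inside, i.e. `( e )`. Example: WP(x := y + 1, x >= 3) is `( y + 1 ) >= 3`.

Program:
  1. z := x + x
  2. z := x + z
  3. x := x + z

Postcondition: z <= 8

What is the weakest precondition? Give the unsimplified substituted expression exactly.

post: z <= 8
stmt 3: x := x + z  -- replace 0 occurrence(s) of x with (x + z)
  => z <= 8
stmt 2: z := x + z  -- replace 1 occurrence(s) of z with (x + z)
  => ( x + z ) <= 8
stmt 1: z := x + x  -- replace 1 occurrence(s) of z with (x + x)
  => ( x + ( x + x ) ) <= 8

Answer: ( x + ( x + x ) ) <= 8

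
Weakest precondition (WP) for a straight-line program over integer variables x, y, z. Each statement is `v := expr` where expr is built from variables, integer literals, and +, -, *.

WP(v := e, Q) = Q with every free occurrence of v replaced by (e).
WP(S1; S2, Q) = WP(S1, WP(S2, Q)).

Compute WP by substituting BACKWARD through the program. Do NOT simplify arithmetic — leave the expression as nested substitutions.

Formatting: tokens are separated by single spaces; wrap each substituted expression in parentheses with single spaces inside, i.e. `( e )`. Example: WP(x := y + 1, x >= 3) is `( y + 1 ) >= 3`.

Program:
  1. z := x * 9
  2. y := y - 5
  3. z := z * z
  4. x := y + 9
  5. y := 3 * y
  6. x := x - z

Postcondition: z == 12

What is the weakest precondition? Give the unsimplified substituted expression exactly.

Answer: ( ( x * 9 ) * ( x * 9 ) ) == 12

Derivation:
post: z == 12
stmt 6: x := x - z  -- replace 0 occurrence(s) of x with (x - z)
  => z == 12
stmt 5: y := 3 * y  -- replace 0 occurrence(s) of y with (3 * y)
  => z == 12
stmt 4: x := y + 9  -- replace 0 occurrence(s) of x with (y + 9)
  => z == 12
stmt 3: z := z * z  -- replace 1 occurrence(s) of z with (z * z)
  => ( z * z ) == 12
stmt 2: y := y - 5  -- replace 0 occurrence(s) of y with (y - 5)
  => ( z * z ) == 12
stmt 1: z := x * 9  -- replace 2 occurrence(s) of z with (x * 9)
  => ( ( x * 9 ) * ( x * 9 ) ) == 12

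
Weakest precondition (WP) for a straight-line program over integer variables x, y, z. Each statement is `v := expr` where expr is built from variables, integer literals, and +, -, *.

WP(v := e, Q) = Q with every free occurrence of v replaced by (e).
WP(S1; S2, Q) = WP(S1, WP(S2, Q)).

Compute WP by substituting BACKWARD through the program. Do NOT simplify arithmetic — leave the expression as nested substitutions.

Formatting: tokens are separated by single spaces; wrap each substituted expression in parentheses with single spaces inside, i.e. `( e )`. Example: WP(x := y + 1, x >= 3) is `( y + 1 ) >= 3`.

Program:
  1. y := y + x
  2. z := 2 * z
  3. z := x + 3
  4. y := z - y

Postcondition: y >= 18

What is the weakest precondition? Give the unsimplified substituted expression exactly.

post: y >= 18
stmt 4: y := z - y  -- replace 1 occurrence(s) of y with (z - y)
  => ( z - y ) >= 18
stmt 3: z := x + 3  -- replace 1 occurrence(s) of z with (x + 3)
  => ( ( x + 3 ) - y ) >= 18
stmt 2: z := 2 * z  -- replace 0 occurrence(s) of z with (2 * z)
  => ( ( x + 3 ) - y ) >= 18
stmt 1: y := y + x  -- replace 1 occurrence(s) of y with (y + x)
  => ( ( x + 3 ) - ( y + x ) ) >= 18

Answer: ( ( x + 3 ) - ( y + x ) ) >= 18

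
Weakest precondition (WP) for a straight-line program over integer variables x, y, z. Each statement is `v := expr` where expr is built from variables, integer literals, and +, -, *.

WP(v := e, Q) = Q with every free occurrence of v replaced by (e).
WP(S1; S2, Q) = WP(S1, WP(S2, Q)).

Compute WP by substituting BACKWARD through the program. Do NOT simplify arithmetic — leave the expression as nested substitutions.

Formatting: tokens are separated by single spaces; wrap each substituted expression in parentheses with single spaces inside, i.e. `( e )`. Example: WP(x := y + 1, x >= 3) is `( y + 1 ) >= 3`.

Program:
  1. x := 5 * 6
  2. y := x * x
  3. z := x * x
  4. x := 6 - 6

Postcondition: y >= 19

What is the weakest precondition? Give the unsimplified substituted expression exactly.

Answer: ( ( 5 * 6 ) * ( 5 * 6 ) ) >= 19

Derivation:
post: y >= 19
stmt 4: x := 6 - 6  -- replace 0 occurrence(s) of x with (6 - 6)
  => y >= 19
stmt 3: z := x * x  -- replace 0 occurrence(s) of z with (x * x)
  => y >= 19
stmt 2: y := x * x  -- replace 1 occurrence(s) of y with (x * x)
  => ( x * x ) >= 19
stmt 1: x := 5 * 6  -- replace 2 occurrence(s) of x with (5 * 6)
  => ( ( 5 * 6 ) * ( 5 * 6 ) ) >= 19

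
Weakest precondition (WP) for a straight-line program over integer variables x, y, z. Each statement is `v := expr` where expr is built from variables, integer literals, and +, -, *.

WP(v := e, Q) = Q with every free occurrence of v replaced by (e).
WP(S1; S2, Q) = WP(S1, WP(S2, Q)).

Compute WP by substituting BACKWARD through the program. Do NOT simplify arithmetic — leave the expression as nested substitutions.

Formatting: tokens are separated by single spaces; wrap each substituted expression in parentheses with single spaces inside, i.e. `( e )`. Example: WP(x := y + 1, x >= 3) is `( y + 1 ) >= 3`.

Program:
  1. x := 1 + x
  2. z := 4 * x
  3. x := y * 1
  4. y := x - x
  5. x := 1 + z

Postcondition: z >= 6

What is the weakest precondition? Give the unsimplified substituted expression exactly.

post: z >= 6
stmt 5: x := 1 + z  -- replace 0 occurrence(s) of x with (1 + z)
  => z >= 6
stmt 4: y := x - x  -- replace 0 occurrence(s) of y with (x - x)
  => z >= 6
stmt 3: x := y * 1  -- replace 0 occurrence(s) of x with (y * 1)
  => z >= 6
stmt 2: z := 4 * x  -- replace 1 occurrence(s) of z with (4 * x)
  => ( 4 * x ) >= 6
stmt 1: x := 1 + x  -- replace 1 occurrence(s) of x with (1 + x)
  => ( 4 * ( 1 + x ) ) >= 6

Answer: ( 4 * ( 1 + x ) ) >= 6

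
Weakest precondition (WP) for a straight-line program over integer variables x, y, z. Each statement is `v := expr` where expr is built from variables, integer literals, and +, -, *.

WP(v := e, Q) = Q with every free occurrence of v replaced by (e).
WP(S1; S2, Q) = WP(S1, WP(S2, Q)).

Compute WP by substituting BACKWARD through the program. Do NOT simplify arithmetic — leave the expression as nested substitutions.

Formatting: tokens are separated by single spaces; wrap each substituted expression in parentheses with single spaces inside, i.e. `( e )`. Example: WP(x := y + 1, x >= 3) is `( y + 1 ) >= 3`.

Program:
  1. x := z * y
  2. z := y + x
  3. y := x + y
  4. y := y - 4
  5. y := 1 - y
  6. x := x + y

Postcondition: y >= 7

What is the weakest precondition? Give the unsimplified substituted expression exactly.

Answer: ( 1 - ( ( ( z * y ) + y ) - 4 ) ) >= 7

Derivation:
post: y >= 7
stmt 6: x := x + y  -- replace 0 occurrence(s) of x with (x + y)
  => y >= 7
stmt 5: y := 1 - y  -- replace 1 occurrence(s) of y with (1 - y)
  => ( 1 - y ) >= 7
stmt 4: y := y - 4  -- replace 1 occurrence(s) of y with (y - 4)
  => ( 1 - ( y - 4 ) ) >= 7
stmt 3: y := x + y  -- replace 1 occurrence(s) of y with (x + y)
  => ( 1 - ( ( x + y ) - 4 ) ) >= 7
stmt 2: z := y + x  -- replace 0 occurrence(s) of z with (y + x)
  => ( 1 - ( ( x + y ) - 4 ) ) >= 7
stmt 1: x := z * y  -- replace 1 occurrence(s) of x with (z * y)
  => ( 1 - ( ( ( z * y ) + y ) - 4 ) ) >= 7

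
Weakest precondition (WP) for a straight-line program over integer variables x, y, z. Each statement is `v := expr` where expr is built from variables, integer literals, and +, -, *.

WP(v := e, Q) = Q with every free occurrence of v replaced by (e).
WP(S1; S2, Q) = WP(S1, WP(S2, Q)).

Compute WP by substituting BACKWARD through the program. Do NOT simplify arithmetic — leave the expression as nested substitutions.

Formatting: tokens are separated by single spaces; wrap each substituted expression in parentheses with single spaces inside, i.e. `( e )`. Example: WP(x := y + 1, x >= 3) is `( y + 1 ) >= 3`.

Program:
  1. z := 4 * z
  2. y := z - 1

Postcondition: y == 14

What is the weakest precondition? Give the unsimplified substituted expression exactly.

Answer: ( ( 4 * z ) - 1 ) == 14

Derivation:
post: y == 14
stmt 2: y := z - 1  -- replace 1 occurrence(s) of y with (z - 1)
  => ( z - 1 ) == 14
stmt 1: z := 4 * z  -- replace 1 occurrence(s) of z with (4 * z)
  => ( ( 4 * z ) - 1 ) == 14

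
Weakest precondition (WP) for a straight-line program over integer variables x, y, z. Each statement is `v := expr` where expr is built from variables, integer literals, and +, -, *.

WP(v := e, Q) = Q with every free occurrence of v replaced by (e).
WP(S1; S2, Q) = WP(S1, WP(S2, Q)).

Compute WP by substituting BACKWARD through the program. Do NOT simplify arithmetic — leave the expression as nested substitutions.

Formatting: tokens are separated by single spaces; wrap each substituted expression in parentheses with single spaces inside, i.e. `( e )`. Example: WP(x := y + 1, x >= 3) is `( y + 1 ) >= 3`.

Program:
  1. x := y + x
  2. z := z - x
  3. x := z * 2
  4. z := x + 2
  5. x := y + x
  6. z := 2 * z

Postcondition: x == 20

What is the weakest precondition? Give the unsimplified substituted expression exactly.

Answer: ( y + ( ( z - ( y + x ) ) * 2 ) ) == 20

Derivation:
post: x == 20
stmt 6: z := 2 * z  -- replace 0 occurrence(s) of z with (2 * z)
  => x == 20
stmt 5: x := y + x  -- replace 1 occurrence(s) of x with (y + x)
  => ( y + x ) == 20
stmt 4: z := x + 2  -- replace 0 occurrence(s) of z with (x + 2)
  => ( y + x ) == 20
stmt 3: x := z * 2  -- replace 1 occurrence(s) of x with (z * 2)
  => ( y + ( z * 2 ) ) == 20
stmt 2: z := z - x  -- replace 1 occurrence(s) of z with (z - x)
  => ( y + ( ( z - x ) * 2 ) ) == 20
stmt 1: x := y + x  -- replace 1 occurrence(s) of x with (y + x)
  => ( y + ( ( z - ( y + x ) ) * 2 ) ) == 20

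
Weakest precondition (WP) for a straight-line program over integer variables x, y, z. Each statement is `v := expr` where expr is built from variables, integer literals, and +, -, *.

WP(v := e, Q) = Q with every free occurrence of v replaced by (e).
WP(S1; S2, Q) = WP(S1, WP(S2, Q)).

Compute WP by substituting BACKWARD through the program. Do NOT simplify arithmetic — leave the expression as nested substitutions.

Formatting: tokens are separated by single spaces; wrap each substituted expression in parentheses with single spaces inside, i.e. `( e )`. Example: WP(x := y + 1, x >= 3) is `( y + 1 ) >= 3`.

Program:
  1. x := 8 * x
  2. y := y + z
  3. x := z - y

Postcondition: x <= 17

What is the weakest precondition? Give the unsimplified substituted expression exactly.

post: x <= 17
stmt 3: x := z - y  -- replace 1 occurrence(s) of x with (z - y)
  => ( z - y ) <= 17
stmt 2: y := y + z  -- replace 1 occurrence(s) of y with (y + z)
  => ( z - ( y + z ) ) <= 17
stmt 1: x := 8 * x  -- replace 0 occurrence(s) of x with (8 * x)
  => ( z - ( y + z ) ) <= 17

Answer: ( z - ( y + z ) ) <= 17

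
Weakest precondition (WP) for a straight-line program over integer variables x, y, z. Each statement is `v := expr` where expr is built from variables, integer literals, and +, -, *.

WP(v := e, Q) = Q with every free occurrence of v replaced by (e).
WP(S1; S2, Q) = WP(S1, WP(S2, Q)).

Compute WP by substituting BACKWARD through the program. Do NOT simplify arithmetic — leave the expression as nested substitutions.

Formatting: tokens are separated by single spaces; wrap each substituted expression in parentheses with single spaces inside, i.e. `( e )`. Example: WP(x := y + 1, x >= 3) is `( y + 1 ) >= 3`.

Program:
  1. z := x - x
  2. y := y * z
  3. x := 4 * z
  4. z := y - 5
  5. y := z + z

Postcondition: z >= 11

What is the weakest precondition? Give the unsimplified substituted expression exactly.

Answer: ( ( y * ( x - x ) ) - 5 ) >= 11

Derivation:
post: z >= 11
stmt 5: y := z + z  -- replace 0 occurrence(s) of y with (z + z)
  => z >= 11
stmt 4: z := y - 5  -- replace 1 occurrence(s) of z with (y - 5)
  => ( y - 5 ) >= 11
stmt 3: x := 4 * z  -- replace 0 occurrence(s) of x with (4 * z)
  => ( y - 5 ) >= 11
stmt 2: y := y * z  -- replace 1 occurrence(s) of y with (y * z)
  => ( ( y * z ) - 5 ) >= 11
stmt 1: z := x - x  -- replace 1 occurrence(s) of z with (x - x)
  => ( ( y * ( x - x ) ) - 5 ) >= 11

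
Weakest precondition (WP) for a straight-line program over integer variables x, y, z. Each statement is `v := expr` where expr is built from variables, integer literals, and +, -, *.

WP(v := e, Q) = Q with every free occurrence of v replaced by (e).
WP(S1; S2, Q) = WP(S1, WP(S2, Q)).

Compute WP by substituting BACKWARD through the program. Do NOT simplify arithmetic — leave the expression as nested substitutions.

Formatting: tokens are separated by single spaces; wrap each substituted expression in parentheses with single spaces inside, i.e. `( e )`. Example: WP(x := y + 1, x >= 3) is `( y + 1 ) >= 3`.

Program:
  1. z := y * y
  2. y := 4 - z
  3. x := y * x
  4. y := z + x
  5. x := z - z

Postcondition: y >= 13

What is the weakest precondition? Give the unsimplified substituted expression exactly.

Answer: ( ( y * y ) + ( ( 4 - ( y * y ) ) * x ) ) >= 13

Derivation:
post: y >= 13
stmt 5: x := z - z  -- replace 0 occurrence(s) of x with (z - z)
  => y >= 13
stmt 4: y := z + x  -- replace 1 occurrence(s) of y with (z + x)
  => ( z + x ) >= 13
stmt 3: x := y * x  -- replace 1 occurrence(s) of x with (y * x)
  => ( z + ( y * x ) ) >= 13
stmt 2: y := 4 - z  -- replace 1 occurrence(s) of y with (4 - z)
  => ( z + ( ( 4 - z ) * x ) ) >= 13
stmt 1: z := y * y  -- replace 2 occurrence(s) of z with (y * y)
  => ( ( y * y ) + ( ( 4 - ( y * y ) ) * x ) ) >= 13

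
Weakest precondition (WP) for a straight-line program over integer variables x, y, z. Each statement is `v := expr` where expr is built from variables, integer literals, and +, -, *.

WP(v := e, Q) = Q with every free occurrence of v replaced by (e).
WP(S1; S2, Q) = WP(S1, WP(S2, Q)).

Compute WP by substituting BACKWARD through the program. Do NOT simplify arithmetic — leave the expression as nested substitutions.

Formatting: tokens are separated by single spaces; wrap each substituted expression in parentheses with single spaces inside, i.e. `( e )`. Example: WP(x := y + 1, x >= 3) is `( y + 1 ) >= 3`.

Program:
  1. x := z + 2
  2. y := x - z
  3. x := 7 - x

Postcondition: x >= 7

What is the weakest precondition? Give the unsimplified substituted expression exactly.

post: x >= 7
stmt 3: x := 7 - x  -- replace 1 occurrence(s) of x with (7 - x)
  => ( 7 - x ) >= 7
stmt 2: y := x - z  -- replace 0 occurrence(s) of y with (x - z)
  => ( 7 - x ) >= 7
stmt 1: x := z + 2  -- replace 1 occurrence(s) of x with (z + 2)
  => ( 7 - ( z + 2 ) ) >= 7

Answer: ( 7 - ( z + 2 ) ) >= 7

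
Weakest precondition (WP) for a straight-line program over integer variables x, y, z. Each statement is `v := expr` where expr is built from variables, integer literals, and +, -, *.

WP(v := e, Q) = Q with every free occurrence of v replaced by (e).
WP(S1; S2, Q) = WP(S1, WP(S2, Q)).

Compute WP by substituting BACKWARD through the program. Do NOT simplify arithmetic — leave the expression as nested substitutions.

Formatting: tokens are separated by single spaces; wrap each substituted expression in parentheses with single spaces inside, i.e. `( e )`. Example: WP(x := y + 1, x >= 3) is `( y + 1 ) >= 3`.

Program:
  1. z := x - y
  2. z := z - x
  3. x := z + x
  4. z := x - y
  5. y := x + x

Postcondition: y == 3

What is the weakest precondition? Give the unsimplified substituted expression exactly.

post: y == 3
stmt 5: y := x + x  -- replace 1 occurrence(s) of y with (x + x)
  => ( x + x ) == 3
stmt 4: z := x - y  -- replace 0 occurrence(s) of z with (x - y)
  => ( x + x ) == 3
stmt 3: x := z + x  -- replace 2 occurrence(s) of x with (z + x)
  => ( ( z + x ) + ( z + x ) ) == 3
stmt 2: z := z - x  -- replace 2 occurrence(s) of z with (z - x)
  => ( ( ( z - x ) + x ) + ( ( z - x ) + x ) ) == 3
stmt 1: z := x - y  -- replace 2 occurrence(s) of z with (x - y)
  => ( ( ( ( x - y ) - x ) + x ) + ( ( ( x - y ) - x ) + x ) ) == 3

Answer: ( ( ( ( x - y ) - x ) + x ) + ( ( ( x - y ) - x ) + x ) ) == 3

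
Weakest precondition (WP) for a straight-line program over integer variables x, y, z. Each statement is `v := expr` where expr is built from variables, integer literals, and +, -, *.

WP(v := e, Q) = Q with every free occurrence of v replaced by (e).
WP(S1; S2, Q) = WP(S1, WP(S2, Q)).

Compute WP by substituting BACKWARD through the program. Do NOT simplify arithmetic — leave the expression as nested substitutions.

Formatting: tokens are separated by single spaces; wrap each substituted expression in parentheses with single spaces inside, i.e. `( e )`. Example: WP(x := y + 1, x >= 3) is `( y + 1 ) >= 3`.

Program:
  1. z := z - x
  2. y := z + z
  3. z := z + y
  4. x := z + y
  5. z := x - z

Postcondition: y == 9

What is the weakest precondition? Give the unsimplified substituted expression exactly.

post: y == 9
stmt 5: z := x - z  -- replace 0 occurrence(s) of z with (x - z)
  => y == 9
stmt 4: x := z + y  -- replace 0 occurrence(s) of x with (z + y)
  => y == 9
stmt 3: z := z + y  -- replace 0 occurrence(s) of z with (z + y)
  => y == 9
stmt 2: y := z + z  -- replace 1 occurrence(s) of y with (z + z)
  => ( z + z ) == 9
stmt 1: z := z - x  -- replace 2 occurrence(s) of z with (z - x)
  => ( ( z - x ) + ( z - x ) ) == 9

Answer: ( ( z - x ) + ( z - x ) ) == 9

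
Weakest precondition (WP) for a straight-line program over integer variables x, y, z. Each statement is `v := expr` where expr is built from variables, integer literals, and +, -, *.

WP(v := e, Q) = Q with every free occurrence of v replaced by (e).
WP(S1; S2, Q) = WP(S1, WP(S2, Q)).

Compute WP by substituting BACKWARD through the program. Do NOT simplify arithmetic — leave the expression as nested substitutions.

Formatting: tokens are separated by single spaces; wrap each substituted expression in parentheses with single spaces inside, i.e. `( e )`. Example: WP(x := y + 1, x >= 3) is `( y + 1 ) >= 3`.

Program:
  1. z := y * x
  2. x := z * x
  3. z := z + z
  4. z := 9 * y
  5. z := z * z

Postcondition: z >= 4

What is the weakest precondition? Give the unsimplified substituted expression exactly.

post: z >= 4
stmt 5: z := z * z  -- replace 1 occurrence(s) of z with (z * z)
  => ( z * z ) >= 4
stmt 4: z := 9 * y  -- replace 2 occurrence(s) of z with (9 * y)
  => ( ( 9 * y ) * ( 9 * y ) ) >= 4
stmt 3: z := z + z  -- replace 0 occurrence(s) of z with (z + z)
  => ( ( 9 * y ) * ( 9 * y ) ) >= 4
stmt 2: x := z * x  -- replace 0 occurrence(s) of x with (z * x)
  => ( ( 9 * y ) * ( 9 * y ) ) >= 4
stmt 1: z := y * x  -- replace 0 occurrence(s) of z with (y * x)
  => ( ( 9 * y ) * ( 9 * y ) ) >= 4

Answer: ( ( 9 * y ) * ( 9 * y ) ) >= 4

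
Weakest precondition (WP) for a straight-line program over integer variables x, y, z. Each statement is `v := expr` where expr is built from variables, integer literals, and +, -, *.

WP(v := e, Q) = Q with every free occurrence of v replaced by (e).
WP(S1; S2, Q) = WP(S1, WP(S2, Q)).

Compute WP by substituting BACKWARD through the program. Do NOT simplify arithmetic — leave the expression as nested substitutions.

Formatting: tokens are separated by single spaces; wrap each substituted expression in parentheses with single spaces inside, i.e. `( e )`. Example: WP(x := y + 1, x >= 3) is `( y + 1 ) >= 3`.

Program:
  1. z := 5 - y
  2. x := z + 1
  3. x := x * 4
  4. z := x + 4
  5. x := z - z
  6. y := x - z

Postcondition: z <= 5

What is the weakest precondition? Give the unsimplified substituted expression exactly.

post: z <= 5
stmt 6: y := x - z  -- replace 0 occurrence(s) of y with (x - z)
  => z <= 5
stmt 5: x := z - z  -- replace 0 occurrence(s) of x with (z - z)
  => z <= 5
stmt 4: z := x + 4  -- replace 1 occurrence(s) of z with (x + 4)
  => ( x + 4 ) <= 5
stmt 3: x := x * 4  -- replace 1 occurrence(s) of x with (x * 4)
  => ( ( x * 4 ) + 4 ) <= 5
stmt 2: x := z + 1  -- replace 1 occurrence(s) of x with (z + 1)
  => ( ( ( z + 1 ) * 4 ) + 4 ) <= 5
stmt 1: z := 5 - y  -- replace 1 occurrence(s) of z with (5 - y)
  => ( ( ( ( 5 - y ) + 1 ) * 4 ) + 4 ) <= 5

Answer: ( ( ( ( 5 - y ) + 1 ) * 4 ) + 4 ) <= 5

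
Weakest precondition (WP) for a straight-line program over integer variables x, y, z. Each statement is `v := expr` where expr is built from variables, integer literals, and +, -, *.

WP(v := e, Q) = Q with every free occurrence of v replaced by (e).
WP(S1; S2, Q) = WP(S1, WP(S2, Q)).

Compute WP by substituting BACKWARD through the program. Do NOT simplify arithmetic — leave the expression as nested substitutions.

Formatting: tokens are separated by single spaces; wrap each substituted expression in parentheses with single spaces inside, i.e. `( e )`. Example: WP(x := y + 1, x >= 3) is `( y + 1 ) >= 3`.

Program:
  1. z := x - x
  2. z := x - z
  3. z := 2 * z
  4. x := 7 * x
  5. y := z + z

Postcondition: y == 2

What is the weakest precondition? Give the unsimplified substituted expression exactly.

Answer: ( ( 2 * ( x - ( x - x ) ) ) + ( 2 * ( x - ( x - x ) ) ) ) == 2

Derivation:
post: y == 2
stmt 5: y := z + z  -- replace 1 occurrence(s) of y with (z + z)
  => ( z + z ) == 2
stmt 4: x := 7 * x  -- replace 0 occurrence(s) of x with (7 * x)
  => ( z + z ) == 2
stmt 3: z := 2 * z  -- replace 2 occurrence(s) of z with (2 * z)
  => ( ( 2 * z ) + ( 2 * z ) ) == 2
stmt 2: z := x - z  -- replace 2 occurrence(s) of z with (x - z)
  => ( ( 2 * ( x - z ) ) + ( 2 * ( x - z ) ) ) == 2
stmt 1: z := x - x  -- replace 2 occurrence(s) of z with (x - x)
  => ( ( 2 * ( x - ( x - x ) ) ) + ( 2 * ( x - ( x - x ) ) ) ) == 2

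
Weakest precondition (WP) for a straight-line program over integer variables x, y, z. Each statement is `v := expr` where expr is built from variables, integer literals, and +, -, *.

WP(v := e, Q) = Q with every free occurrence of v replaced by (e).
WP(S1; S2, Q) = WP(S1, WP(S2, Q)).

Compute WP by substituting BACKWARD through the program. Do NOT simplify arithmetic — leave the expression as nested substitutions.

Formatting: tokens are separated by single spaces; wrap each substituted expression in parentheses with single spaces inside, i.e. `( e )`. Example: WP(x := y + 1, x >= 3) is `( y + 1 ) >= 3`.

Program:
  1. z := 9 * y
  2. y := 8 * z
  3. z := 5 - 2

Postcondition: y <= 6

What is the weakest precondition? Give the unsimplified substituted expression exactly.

Answer: ( 8 * ( 9 * y ) ) <= 6

Derivation:
post: y <= 6
stmt 3: z := 5 - 2  -- replace 0 occurrence(s) of z with (5 - 2)
  => y <= 6
stmt 2: y := 8 * z  -- replace 1 occurrence(s) of y with (8 * z)
  => ( 8 * z ) <= 6
stmt 1: z := 9 * y  -- replace 1 occurrence(s) of z with (9 * y)
  => ( 8 * ( 9 * y ) ) <= 6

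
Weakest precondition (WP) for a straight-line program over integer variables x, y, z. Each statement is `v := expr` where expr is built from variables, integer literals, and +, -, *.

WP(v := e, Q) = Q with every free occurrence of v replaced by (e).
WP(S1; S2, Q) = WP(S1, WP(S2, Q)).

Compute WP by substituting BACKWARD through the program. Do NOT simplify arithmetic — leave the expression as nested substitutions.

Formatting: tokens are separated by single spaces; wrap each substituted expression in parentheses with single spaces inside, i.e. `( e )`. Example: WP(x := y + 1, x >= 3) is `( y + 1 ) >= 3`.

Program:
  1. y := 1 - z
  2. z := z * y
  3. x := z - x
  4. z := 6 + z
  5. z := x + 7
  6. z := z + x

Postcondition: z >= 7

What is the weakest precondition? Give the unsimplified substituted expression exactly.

Answer: ( ( ( ( z * ( 1 - z ) ) - x ) + 7 ) + ( ( z * ( 1 - z ) ) - x ) ) >= 7

Derivation:
post: z >= 7
stmt 6: z := z + x  -- replace 1 occurrence(s) of z with (z + x)
  => ( z + x ) >= 7
stmt 5: z := x + 7  -- replace 1 occurrence(s) of z with (x + 7)
  => ( ( x + 7 ) + x ) >= 7
stmt 4: z := 6 + z  -- replace 0 occurrence(s) of z with (6 + z)
  => ( ( x + 7 ) + x ) >= 7
stmt 3: x := z - x  -- replace 2 occurrence(s) of x with (z - x)
  => ( ( ( z - x ) + 7 ) + ( z - x ) ) >= 7
stmt 2: z := z * y  -- replace 2 occurrence(s) of z with (z * y)
  => ( ( ( ( z * y ) - x ) + 7 ) + ( ( z * y ) - x ) ) >= 7
stmt 1: y := 1 - z  -- replace 2 occurrence(s) of y with (1 - z)
  => ( ( ( ( z * ( 1 - z ) ) - x ) + 7 ) + ( ( z * ( 1 - z ) ) - x ) ) >= 7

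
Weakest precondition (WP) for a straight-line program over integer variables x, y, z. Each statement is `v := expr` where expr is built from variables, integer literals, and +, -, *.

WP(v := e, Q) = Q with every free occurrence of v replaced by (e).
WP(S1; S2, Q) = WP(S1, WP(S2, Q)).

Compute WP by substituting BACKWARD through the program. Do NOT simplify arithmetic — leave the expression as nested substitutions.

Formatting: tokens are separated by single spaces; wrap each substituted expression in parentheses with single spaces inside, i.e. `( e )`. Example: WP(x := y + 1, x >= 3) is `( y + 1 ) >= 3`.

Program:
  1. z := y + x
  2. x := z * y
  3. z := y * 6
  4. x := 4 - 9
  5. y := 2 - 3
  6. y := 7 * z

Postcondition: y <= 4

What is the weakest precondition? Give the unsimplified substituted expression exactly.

Answer: ( 7 * ( y * 6 ) ) <= 4

Derivation:
post: y <= 4
stmt 6: y := 7 * z  -- replace 1 occurrence(s) of y with (7 * z)
  => ( 7 * z ) <= 4
stmt 5: y := 2 - 3  -- replace 0 occurrence(s) of y with (2 - 3)
  => ( 7 * z ) <= 4
stmt 4: x := 4 - 9  -- replace 0 occurrence(s) of x with (4 - 9)
  => ( 7 * z ) <= 4
stmt 3: z := y * 6  -- replace 1 occurrence(s) of z with (y * 6)
  => ( 7 * ( y * 6 ) ) <= 4
stmt 2: x := z * y  -- replace 0 occurrence(s) of x with (z * y)
  => ( 7 * ( y * 6 ) ) <= 4
stmt 1: z := y + x  -- replace 0 occurrence(s) of z with (y + x)
  => ( 7 * ( y * 6 ) ) <= 4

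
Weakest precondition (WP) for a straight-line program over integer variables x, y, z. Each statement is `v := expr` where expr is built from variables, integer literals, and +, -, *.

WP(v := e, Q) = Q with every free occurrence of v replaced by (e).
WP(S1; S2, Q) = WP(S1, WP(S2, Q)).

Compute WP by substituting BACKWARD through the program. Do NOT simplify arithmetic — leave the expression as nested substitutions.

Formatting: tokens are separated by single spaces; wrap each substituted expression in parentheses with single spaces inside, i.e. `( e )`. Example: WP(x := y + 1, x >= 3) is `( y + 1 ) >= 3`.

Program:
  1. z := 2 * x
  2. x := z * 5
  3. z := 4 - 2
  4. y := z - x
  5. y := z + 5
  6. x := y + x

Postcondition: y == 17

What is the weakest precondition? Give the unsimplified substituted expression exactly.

post: y == 17
stmt 6: x := y + x  -- replace 0 occurrence(s) of x with (y + x)
  => y == 17
stmt 5: y := z + 5  -- replace 1 occurrence(s) of y with (z + 5)
  => ( z + 5 ) == 17
stmt 4: y := z - x  -- replace 0 occurrence(s) of y with (z - x)
  => ( z + 5 ) == 17
stmt 3: z := 4 - 2  -- replace 1 occurrence(s) of z with (4 - 2)
  => ( ( 4 - 2 ) + 5 ) == 17
stmt 2: x := z * 5  -- replace 0 occurrence(s) of x with (z * 5)
  => ( ( 4 - 2 ) + 5 ) == 17
stmt 1: z := 2 * x  -- replace 0 occurrence(s) of z with (2 * x)
  => ( ( 4 - 2 ) + 5 ) == 17

Answer: ( ( 4 - 2 ) + 5 ) == 17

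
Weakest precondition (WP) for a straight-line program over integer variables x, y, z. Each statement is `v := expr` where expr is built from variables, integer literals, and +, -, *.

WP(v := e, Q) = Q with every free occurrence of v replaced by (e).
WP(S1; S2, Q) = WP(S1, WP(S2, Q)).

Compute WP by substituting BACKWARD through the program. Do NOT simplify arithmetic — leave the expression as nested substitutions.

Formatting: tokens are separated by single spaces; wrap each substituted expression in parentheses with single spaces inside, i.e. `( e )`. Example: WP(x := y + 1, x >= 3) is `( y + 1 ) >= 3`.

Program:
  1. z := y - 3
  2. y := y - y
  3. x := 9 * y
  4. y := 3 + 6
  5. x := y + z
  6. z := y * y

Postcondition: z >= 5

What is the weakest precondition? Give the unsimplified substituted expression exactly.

Answer: ( ( 3 + 6 ) * ( 3 + 6 ) ) >= 5

Derivation:
post: z >= 5
stmt 6: z := y * y  -- replace 1 occurrence(s) of z with (y * y)
  => ( y * y ) >= 5
stmt 5: x := y + z  -- replace 0 occurrence(s) of x with (y + z)
  => ( y * y ) >= 5
stmt 4: y := 3 + 6  -- replace 2 occurrence(s) of y with (3 + 6)
  => ( ( 3 + 6 ) * ( 3 + 6 ) ) >= 5
stmt 3: x := 9 * y  -- replace 0 occurrence(s) of x with (9 * y)
  => ( ( 3 + 6 ) * ( 3 + 6 ) ) >= 5
stmt 2: y := y - y  -- replace 0 occurrence(s) of y with (y - y)
  => ( ( 3 + 6 ) * ( 3 + 6 ) ) >= 5
stmt 1: z := y - 3  -- replace 0 occurrence(s) of z with (y - 3)
  => ( ( 3 + 6 ) * ( 3 + 6 ) ) >= 5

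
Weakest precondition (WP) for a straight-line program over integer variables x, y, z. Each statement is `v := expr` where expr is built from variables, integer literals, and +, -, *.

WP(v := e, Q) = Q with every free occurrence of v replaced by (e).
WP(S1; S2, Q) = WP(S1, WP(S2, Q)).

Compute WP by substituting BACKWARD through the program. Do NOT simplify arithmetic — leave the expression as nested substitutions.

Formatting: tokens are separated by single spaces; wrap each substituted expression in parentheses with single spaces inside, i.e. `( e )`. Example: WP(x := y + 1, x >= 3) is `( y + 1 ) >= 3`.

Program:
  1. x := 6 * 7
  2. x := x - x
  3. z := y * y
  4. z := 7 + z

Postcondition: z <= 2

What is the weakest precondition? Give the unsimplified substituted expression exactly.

post: z <= 2
stmt 4: z := 7 + z  -- replace 1 occurrence(s) of z with (7 + z)
  => ( 7 + z ) <= 2
stmt 3: z := y * y  -- replace 1 occurrence(s) of z with (y * y)
  => ( 7 + ( y * y ) ) <= 2
stmt 2: x := x - x  -- replace 0 occurrence(s) of x with (x - x)
  => ( 7 + ( y * y ) ) <= 2
stmt 1: x := 6 * 7  -- replace 0 occurrence(s) of x with (6 * 7)
  => ( 7 + ( y * y ) ) <= 2

Answer: ( 7 + ( y * y ) ) <= 2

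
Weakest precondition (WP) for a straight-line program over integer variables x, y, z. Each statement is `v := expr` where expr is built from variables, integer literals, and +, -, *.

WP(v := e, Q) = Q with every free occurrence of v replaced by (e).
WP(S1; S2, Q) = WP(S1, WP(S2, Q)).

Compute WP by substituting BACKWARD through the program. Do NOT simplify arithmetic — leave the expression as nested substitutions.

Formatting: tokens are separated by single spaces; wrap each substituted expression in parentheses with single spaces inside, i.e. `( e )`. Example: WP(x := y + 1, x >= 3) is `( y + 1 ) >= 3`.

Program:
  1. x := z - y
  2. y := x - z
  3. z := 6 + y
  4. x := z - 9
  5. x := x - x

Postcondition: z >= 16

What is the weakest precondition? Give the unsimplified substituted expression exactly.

post: z >= 16
stmt 5: x := x - x  -- replace 0 occurrence(s) of x with (x - x)
  => z >= 16
stmt 4: x := z - 9  -- replace 0 occurrence(s) of x with (z - 9)
  => z >= 16
stmt 3: z := 6 + y  -- replace 1 occurrence(s) of z with (6 + y)
  => ( 6 + y ) >= 16
stmt 2: y := x - z  -- replace 1 occurrence(s) of y with (x - z)
  => ( 6 + ( x - z ) ) >= 16
stmt 1: x := z - y  -- replace 1 occurrence(s) of x with (z - y)
  => ( 6 + ( ( z - y ) - z ) ) >= 16

Answer: ( 6 + ( ( z - y ) - z ) ) >= 16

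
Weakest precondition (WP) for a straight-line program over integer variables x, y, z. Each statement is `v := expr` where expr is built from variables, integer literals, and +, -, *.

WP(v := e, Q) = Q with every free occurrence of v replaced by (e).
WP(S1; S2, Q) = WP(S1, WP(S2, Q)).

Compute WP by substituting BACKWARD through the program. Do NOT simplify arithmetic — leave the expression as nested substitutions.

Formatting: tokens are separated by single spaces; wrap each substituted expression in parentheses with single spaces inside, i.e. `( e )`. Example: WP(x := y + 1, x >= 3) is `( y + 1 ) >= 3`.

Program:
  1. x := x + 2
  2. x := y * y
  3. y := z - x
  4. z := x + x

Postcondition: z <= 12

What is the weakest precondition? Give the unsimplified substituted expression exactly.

Answer: ( ( y * y ) + ( y * y ) ) <= 12

Derivation:
post: z <= 12
stmt 4: z := x + x  -- replace 1 occurrence(s) of z with (x + x)
  => ( x + x ) <= 12
stmt 3: y := z - x  -- replace 0 occurrence(s) of y with (z - x)
  => ( x + x ) <= 12
stmt 2: x := y * y  -- replace 2 occurrence(s) of x with (y * y)
  => ( ( y * y ) + ( y * y ) ) <= 12
stmt 1: x := x + 2  -- replace 0 occurrence(s) of x with (x + 2)
  => ( ( y * y ) + ( y * y ) ) <= 12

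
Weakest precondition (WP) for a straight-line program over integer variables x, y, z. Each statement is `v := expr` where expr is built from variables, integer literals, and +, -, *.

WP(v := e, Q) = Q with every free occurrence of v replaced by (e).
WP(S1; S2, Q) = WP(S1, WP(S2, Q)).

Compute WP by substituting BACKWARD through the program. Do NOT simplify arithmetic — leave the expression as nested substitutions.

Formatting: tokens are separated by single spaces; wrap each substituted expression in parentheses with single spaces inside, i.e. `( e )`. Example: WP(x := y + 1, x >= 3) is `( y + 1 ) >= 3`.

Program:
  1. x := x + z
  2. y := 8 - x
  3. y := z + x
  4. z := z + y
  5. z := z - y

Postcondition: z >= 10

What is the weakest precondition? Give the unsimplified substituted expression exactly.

Answer: ( ( z + ( z + ( x + z ) ) ) - ( z + ( x + z ) ) ) >= 10

Derivation:
post: z >= 10
stmt 5: z := z - y  -- replace 1 occurrence(s) of z with (z - y)
  => ( z - y ) >= 10
stmt 4: z := z + y  -- replace 1 occurrence(s) of z with (z + y)
  => ( ( z + y ) - y ) >= 10
stmt 3: y := z + x  -- replace 2 occurrence(s) of y with (z + x)
  => ( ( z + ( z + x ) ) - ( z + x ) ) >= 10
stmt 2: y := 8 - x  -- replace 0 occurrence(s) of y with (8 - x)
  => ( ( z + ( z + x ) ) - ( z + x ) ) >= 10
stmt 1: x := x + z  -- replace 2 occurrence(s) of x with (x + z)
  => ( ( z + ( z + ( x + z ) ) ) - ( z + ( x + z ) ) ) >= 10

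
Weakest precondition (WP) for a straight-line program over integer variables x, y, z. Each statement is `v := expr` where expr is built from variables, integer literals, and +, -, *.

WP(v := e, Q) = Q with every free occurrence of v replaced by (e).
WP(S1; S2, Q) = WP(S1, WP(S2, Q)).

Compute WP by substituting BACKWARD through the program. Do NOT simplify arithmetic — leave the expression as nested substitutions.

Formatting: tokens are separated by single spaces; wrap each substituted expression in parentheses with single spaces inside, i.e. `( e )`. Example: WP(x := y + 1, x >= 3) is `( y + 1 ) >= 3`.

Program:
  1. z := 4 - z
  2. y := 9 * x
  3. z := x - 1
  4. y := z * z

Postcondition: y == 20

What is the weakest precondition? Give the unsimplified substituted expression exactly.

post: y == 20
stmt 4: y := z * z  -- replace 1 occurrence(s) of y with (z * z)
  => ( z * z ) == 20
stmt 3: z := x - 1  -- replace 2 occurrence(s) of z with (x - 1)
  => ( ( x - 1 ) * ( x - 1 ) ) == 20
stmt 2: y := 9 * x  -- replace 0 occurrence(s) of y with (9 * x)
  => ( ( x - 1 ) * ( x - 1 ) ) == 20
stmt 1: z := 4 - z  -- replace 0 occurrence(s) of z with (4 - z)
  => ( ( x - 1 ) * ( x - 1 ) ) == 20

Answer: ( ( x - 1 ) * ( x - 1 ) ) == 20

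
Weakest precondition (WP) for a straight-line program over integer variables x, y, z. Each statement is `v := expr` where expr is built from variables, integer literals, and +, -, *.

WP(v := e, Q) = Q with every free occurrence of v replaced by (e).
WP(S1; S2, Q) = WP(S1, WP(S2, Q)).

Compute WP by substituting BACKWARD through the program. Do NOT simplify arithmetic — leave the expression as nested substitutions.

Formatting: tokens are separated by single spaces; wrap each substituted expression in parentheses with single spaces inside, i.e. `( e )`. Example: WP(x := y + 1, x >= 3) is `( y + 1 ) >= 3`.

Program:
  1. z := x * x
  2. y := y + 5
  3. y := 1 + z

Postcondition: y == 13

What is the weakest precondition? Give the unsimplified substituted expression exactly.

post: y == 13
stmt 3: y := 1 + z  -- replace 1 occurrence(s) of y with (1 + z)
  => ( 1 + z ) == 13
stmt 2: y := y + 5  -- replace 0 occurrence(s) of y with (y + 5)
  => ( 1 + z ) == 13
stmt 1: z := x * x  -- replace 1 occurrence(s) of z with (x * x)
  => ( 1 + ( x * x ) ) == 13

Answer: ( 1 + ( x * x ) ) == 13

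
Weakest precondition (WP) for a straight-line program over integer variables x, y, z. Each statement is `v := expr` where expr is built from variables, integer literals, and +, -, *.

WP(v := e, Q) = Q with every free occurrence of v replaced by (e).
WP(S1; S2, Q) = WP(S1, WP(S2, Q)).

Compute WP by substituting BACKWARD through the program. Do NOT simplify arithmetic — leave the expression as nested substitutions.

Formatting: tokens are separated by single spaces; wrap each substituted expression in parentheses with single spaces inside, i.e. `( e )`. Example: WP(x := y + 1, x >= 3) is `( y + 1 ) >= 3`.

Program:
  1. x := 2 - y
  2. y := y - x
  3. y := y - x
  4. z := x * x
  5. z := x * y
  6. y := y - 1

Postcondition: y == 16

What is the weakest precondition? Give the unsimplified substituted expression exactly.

post: y == 16
stmt 6: y := y - 1  -- replace 1 occurrence(s) of y with (y - 1)
  => ( y - 1 ) == 16
stmt 5: z := x * y  -- replace 0 occurrence(s) of z with (x * y)
  => ( y - 1 ) == 16
stmt 4: z := x * x  -- replace 0 occurrence(s) of z with (x * x)
  => ( y - 1 ) == 16
stmt 3: y := y - x  -- replace 1 occurrence(s) of y with (y - x)
  => ( ( y - x ) - 1 ) == 16
stmt 2: y := y - x  -- replace 1 occurrence(s) of y with (y - x)
  => ( ( ( y - x ) - x ) - 1 ) == 16
stmt 1: x := 2 - y  -- replace 2 occurrence(s) of x with (2 - y)
  => ( ( ( y - ( 2 - y ) ) - ( 2 - y ) ) - 1 ) == 16

Answer: ( ( ( y - ( 2 - y ) ) - ( 2 - y ) ) - 1 ) == 16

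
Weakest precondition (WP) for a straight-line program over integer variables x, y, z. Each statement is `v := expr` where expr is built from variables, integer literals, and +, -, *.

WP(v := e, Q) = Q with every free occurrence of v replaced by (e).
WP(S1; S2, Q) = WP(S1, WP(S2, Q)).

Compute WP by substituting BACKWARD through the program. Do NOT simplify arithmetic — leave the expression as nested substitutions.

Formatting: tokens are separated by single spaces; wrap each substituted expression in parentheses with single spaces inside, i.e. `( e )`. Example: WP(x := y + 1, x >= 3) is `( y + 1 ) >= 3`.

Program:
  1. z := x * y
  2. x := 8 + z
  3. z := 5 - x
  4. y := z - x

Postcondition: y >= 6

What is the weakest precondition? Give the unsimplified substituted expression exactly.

Answer: ( ( 5 - ( 8 + ( x * y ) ) ) - ( 8 + ( x * y ) ) ) >= 6

Derivation:
post: y >= 6
stmt 4: y := z - x  -- replace 1 occurrence(s) of y with (z - x)
  => ( z - x ) >= 6
stmt 3: z := 5 - x  -- replace 1 occurrence(s) of z with (5 - x)
  => ( ( 5 - x ) - x ) >= 6
stmt 2: x := 8 + z  -- replace 2 occurrence(s) of x with (8 + z)
  => ( ( 5 - ( 8 + z ) ) - ( 8 + z ) ) >= 6
stmt 1: z := x * y  -- replace 2 occurrence(s) of z with (x * y)
  => ( ( 5 - ( 8 + ( x * y ) ) ) - ( 8 + ( x * y ) ) ) >= 6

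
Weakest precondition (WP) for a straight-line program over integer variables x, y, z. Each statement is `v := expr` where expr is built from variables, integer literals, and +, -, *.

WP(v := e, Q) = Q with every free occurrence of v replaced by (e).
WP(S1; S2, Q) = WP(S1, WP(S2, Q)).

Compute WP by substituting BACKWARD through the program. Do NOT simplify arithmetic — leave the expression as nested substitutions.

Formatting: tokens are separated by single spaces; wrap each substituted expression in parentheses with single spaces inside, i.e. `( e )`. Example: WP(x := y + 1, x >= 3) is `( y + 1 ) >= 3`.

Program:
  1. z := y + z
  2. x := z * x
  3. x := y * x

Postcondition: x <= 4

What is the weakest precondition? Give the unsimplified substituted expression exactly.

post: x <= 4
stmt 3: x := y * x  -- replace 1 occurrence(s) of x with (y * x)
  => ( y * x ) <= 4
stmt 2: x := z * x  -- replace 1 occurrence(s) of x with (z * x)
  => ( y * ( z * x ) ) <= 4
stmt 1: z := y + z  -- replace 1 occurrence(s) of z with (y + z)
  => ( y * ( ( y + z ) * x ) ) <= 4

Answer: ( y * ( ( y + z ) * x ) ) <= 4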